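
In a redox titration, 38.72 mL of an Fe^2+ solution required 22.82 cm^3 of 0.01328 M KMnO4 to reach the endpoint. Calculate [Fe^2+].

0.0391 M

n(KMnO4) = 0.01328 x 0.02282 = 0.0003030 mol.
From the balanced equation, 1 mol KMnO4 reacts with 5 mol Fe^2+, so n(Fe^2+) = 0.0003030 x 5/1 = 0.001515 mol.
[Fe^2+] = 0.001515 / 0.03872 L = 0.0391 M.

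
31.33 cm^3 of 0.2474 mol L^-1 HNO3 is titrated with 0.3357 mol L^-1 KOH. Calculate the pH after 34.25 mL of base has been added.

n(acid) = 0.2474 x 0.03133 = 0.007751 mol; n(KOH) added = 0.3357 x 0.03425 = 0.01150 mol.
Base is in excess by 0.01150 - 0.007751 = 0.003747 mol in a total volume of 0.06558 L.
[OH^-] = 0.003747/0.06558 = 0.05713 M, so pOH = 1.24 and pH = 14.00 - 1.24 = 12.76.

12.76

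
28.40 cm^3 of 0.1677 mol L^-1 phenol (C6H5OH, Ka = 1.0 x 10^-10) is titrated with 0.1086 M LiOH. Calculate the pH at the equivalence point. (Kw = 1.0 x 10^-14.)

11.41

n(C6H5OH) = 0.1677 x 0.02840 = 0.004763 mol; V(LiOH) at equivalence = 0.004763/0.1086 = 0.04386 L.
At equivalence all the acid is converted to C6H5O-; total volume = 0.02840 + 0.04386 = 0.07226 L, so [C6H5O-] = 0.004763/0.07226 = 0.06591 M.
Kb = Kw/Ka = 1.0e-14 / 1.0 x 10^-10 = 0.000100.
[OH^-] = sqrt(Kb x [C6H5O-]) = sqrt(0.000100 x 0.06591) = 0.00257 M.
pOH = 2.59, so pH = 14.00 - 2.59 = 11.41.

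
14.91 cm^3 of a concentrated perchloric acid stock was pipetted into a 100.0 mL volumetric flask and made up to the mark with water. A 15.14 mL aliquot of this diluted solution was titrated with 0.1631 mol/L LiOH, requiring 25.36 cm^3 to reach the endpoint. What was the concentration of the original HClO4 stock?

n(LiOH) = 0.1631 x 0.02536 = 0.004136 mol.
n(HClO4) in the aliquot = 0.004136 mol.
[diluted HClO4] = 0.004136 / 0.01514 = 0.2732 M.
Dilution factor = 100.0/14.91 = 6.707, so [stock] = 0.2732 x 6.707 = 1.83 M.

1.83 M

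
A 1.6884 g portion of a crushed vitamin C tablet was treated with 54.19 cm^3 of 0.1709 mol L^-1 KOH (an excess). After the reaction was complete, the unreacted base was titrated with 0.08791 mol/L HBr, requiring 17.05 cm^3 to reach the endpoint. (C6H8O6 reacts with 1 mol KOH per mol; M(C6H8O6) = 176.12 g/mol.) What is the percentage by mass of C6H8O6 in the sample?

81.0%

Total n(KOH) added = 0.1709 x 0.05419 = 0.009261 mol.
n(HBr) used = 0.08791 x 0.01705 = 0.001499 mol, which equals the excess n(KOH).
So n(KOH) consumed by the sample = 0.009261 - 0.001499 = 0.007762 mol.
n(C6H8O6) = 0.007762 / 1 = 0.007762 mol.
mass C6H8O6 = 0.007762 x 176.12 = 1.367 g, so %C6H8O6 = 1.367/1.6884 x 100 = 81.0%.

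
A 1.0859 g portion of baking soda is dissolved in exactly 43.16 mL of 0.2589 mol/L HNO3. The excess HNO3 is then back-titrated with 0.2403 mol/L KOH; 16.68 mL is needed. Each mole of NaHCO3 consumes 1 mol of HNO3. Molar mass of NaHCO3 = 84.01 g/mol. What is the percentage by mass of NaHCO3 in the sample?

55.4%

Total n(HNO3) added = 0.2589 x 0.04316 = 0.01117 mol.
n(KOH) used = 0.2403 x 0.01668 = 0.004008 mol, which equals the excess n(HNO3).
So n(HNO3) consumed by the sample = 0.01117 - 0.004008 = 0.007166 mol.
n(NaHCO3) = 0.007166 / 1 = 0.007166 mol.
mass NaHCO3 = 0.007166 x 84.01 = 0.6020 g, so %NaHCO3 = 0.6020/1.0859 x 100 = 55.4%.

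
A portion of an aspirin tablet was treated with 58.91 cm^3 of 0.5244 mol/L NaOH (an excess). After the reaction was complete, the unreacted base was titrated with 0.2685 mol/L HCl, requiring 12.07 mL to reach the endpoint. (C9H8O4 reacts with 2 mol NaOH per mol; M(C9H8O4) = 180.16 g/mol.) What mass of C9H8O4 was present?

Total n(NaOH) added = 0.5244 x 0.05891 = 0.03089 mol.
n(HCl) used = 0.2685 x 0.01207 = 0.003241 mol, which equals the excess n(NaOH).
So n(NaOH) consumed by the sample = 0.03089 - 0.003241 = 0.02765 mol.
n(C9H8O4) = 0.02765 / 2 = 0.01383 mol.
mass = 0.01383 mol x 180.16 g/mol = 2.49 g.

2.49 g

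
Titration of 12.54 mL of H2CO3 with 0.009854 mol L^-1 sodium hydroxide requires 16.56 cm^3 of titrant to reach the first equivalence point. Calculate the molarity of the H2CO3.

n(NaOH) = 0.009854 x 0.01656 = 0.0001632 mol.
At the first equivalence point, 1 mol OH^- react per mol H2CO3, so n(H2CO3) = 0.0001632 / 1 = 0.0001632 mol.
[H2CO3] = 0.0001632 / 0.01254 L = 0.0130 M.

0.0130 M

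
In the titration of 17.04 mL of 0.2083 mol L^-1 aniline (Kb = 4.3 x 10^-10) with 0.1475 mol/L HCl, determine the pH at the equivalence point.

2.85

n(C6H5NH2) = 0.2083 x 0.01704 = 0.003549 mol; V(HCl) at equivalence = 0.003549/0.1475 = 0.02406 L.
At equivalence the base is fully converted to C6H5NH3+; total volume = 0.04110 L, so [C6H5NH3+] = 0.003549/0.04110 = 0.08635 M.
Ka(C6H5NH3+) = Kw/Kb = 1.0e-14 / 4.3 x 10^-10 = 2.33e-5.
[H^+] = sqrt(Ka x [C6H5NH3+]) = sqrt(2.33e-5 x 0.08635) = 0.00142 M.
pH = -log(0.00142) = 2.85.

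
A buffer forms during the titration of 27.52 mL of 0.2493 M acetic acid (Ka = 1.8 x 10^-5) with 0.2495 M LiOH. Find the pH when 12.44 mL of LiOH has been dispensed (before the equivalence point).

4.66

Initial n(CH3COOH) = 0.2493 x 0.02752 = 0.006861 mol.
n(LiOH) added = 0.2495 x 0.01244 = 0.003104 mol, converting that many moles of CH3COOH to CH3COO-.
Remaining n(CH3COOH) = 0.003757 mol; n(CH3COO-) = 0.003104 mol.
By Henderson-Hasselbalch, pH = pKa + log([A^-]/[HA]) = 4.74 + log(0.003104/0.003757) = 4.74 + (-0.08) = 4.66.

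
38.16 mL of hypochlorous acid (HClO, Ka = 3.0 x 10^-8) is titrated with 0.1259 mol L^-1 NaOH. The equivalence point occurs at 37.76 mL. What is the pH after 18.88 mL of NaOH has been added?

18.88 mL is exactly half the equivalence volume (37.76/2), i.e. the half-equivalence point.
There, n(HA) = n(A^-), so pH = pKa = -log(3.0 x 10^-8) = 7.52.

7.52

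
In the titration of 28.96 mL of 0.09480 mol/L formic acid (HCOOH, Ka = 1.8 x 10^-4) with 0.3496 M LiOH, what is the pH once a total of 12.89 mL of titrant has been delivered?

12.62

n(acid) = 0.09480 x 0.02896 = 0.002745 mol; n(LiOH) added = 0.3496 x 0.01289 = 0.004506 mol.
Base is in excess by 0.004506 - 0.002745 = 0.001761 mol in a total volume of 0.04185 L.
[OH^-] = 0.001761/0.04185 = 0.04208 M, so pOH = 1.38 and pH = 14.00 - 1.38 = 12.62.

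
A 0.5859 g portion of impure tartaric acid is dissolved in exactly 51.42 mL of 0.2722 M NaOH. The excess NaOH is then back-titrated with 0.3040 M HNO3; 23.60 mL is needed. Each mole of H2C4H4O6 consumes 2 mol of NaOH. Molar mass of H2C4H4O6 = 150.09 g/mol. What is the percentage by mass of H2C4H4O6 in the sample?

87.4%

Total n(NaOH) added = 0.2722 x 0.05142 = 0.01400 mol.
n(HNO3) used = 0.3040 x 0.02360 = 0.007174 mol, which equals the excess n(NaOH).
So n(NaOH) consumed by the sample = 0.01400 - 0.007174 = 0.006822 mol.
n(H2C4H4O6) = 0.006822 / 2 = 0.003411 mol.
mass H2C4H4O6 = 0.003411 x 150.09 = 0.5120 g, so %H2C4H4O6 = 0.5120/0.5859 x 100 = 87.4%.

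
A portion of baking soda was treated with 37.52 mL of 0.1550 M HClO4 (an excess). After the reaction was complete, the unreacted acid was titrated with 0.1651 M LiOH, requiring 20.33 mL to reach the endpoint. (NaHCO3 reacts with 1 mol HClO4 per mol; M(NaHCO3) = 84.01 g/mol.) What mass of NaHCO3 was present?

Total n(HClO4) added = 0.1550 x 0.03752 = 0.005816 mol.
n(LiOH) used = 0.1651 x 0.02033 = 0.003356 mol, which equals the excess n(HClO4).
So n(HClO4) consumed by the sample = 0.005816 - 0.003356 = 0.002459 mol.
n(NaHCO3) = 0.002459 / 1 = 0.002459 mol.
mass = 0.002459 mol x 84.01 g/mol = 0.207 g.

0.207 g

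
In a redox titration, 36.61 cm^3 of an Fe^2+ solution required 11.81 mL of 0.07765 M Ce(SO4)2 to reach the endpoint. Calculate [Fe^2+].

n(Ce(SO4)2) = 0.07765 x 0.01181 = 0.0009170 mol.
From the balanced equation, 1 mol Ce(SO4)2 reacts with 1 mol Fe^2+, so n(Fe^2+) = 0.0009170 x 1/1 = 0.0009170 mol.
[Fe^2+] = 0.0009170 / 0.03661 L = 0.0250 M.

0.0250 M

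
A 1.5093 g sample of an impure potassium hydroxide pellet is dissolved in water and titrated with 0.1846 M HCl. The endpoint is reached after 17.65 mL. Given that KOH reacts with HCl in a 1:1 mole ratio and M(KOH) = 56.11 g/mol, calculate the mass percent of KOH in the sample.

12.1%

n(HCl) = 0.1846 x 0.01765 = 0.003258 mol.
n(KOH) = 0.003258 / 1 = 0.003258 mol.
mass of KOH = 0.003258 x 56.11 = 0.1828 g.
% purity = 0.1828 / 1.5093 x 100 = 12.1%.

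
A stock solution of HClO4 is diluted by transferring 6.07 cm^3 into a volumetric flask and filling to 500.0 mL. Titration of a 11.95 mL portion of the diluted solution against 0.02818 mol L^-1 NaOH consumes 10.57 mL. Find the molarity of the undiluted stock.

2.05 M

n(NaOH) = 0.02818 x 0.01057 = 0.0002979 mol.
n(HClO4) in the aliquot = 0.0002979 mol.
[diluted HClO4] = 0.0002979 / 0.01195 = 0.02493 M.
Dilution factor = 500.0/6.070 = 82.37, so [stock] = 0.02493 x 82.37 = 2.05 M.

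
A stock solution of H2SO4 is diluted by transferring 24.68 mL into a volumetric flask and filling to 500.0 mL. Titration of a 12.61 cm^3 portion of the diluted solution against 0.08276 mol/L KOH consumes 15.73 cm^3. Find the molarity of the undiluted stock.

1.05 M

n(KOH) = 0.08276 x 0.01573 = 0.001302 mol.
n(H2SO4) in the aliquot = 0.001302 x 1/2 = 0.0006509 mol.
[diluted H2SO4] = 0.0006509 / 0.01261 = 0.05162 M.
Dilution factor = 500.0/24.68 = 20.26, so [stock] = 0.05162 x 20.26 = 1.05 M.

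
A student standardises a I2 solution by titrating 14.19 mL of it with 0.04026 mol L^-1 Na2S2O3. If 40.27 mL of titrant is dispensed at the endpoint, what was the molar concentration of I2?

n(Na2S2O3) = 0.04026 x 0.04027 = 0.001621 mol.
From the balanced equation, 2 mol Na2S2O3 reacts with 1 mol I2, so n(I2) = 0.001621 x 1/2 = 0.0008106 mol.
[I2] = 0.0008106 / 0.01419 L = 0.0571 M.

0.0571 M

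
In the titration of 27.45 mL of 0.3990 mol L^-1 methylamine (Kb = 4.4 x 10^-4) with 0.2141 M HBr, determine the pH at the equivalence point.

n(CH3NH2) = 0.3990 x 0.02745 = 0.01095 mol; V(HBr) at equivalence = 0.01095/0.2141 = 0.05116 L.
At equivalence the base is fully converted to CH3NH3+; total volume = 0.07861 L, so [CH3NH3+] = 0.01095/0.07861 = 0.1393 M.
Ka(CH3NH3+) = Kw/Kb = 1.0e-14 / 4.4 x 10^-4 = 2.27e-11.
[H^+] = sqrt(Ka x [CH3NH3+]) = sqrt(2.27e-11 x 0.1393) = 1.78e-6 M.
pH = -log(1.78e-6) = 5.75.

5.75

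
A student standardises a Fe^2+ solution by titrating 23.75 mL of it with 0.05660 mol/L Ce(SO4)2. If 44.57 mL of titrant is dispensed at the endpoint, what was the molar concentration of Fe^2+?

n(Ce(SO4)2) = 0.05660 x 0.04457 = 0.002523 mol.
From the balanced equation, 1 mol Ce(SO4)2 reacts with 1 mol Fe^2+, so n(Fe^2+) = 0.002523 x 1/1 = 0.002523 mol.
[Fe^2+] = 0.002523 / 0.02375 L = 0.106 M.

0.106 M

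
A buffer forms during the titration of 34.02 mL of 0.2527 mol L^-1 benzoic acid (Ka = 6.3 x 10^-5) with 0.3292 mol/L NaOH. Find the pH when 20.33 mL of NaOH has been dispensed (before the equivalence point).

Initial n(C6H5COOH) = 0.2527 x 0.03402 = 0.008597 mol.
n(NaOH) added = 0.3292 x 0.02033 = 0.006693 mol, converting that many moles of C6H5COOH to C6H5COO-.
Remaining n(C6H5COOH) = 0.001904 mol; n(C6H5COO-) = 0.006693 mol.
By Henderson-Hasselbalch, pH = pKa + log([A^-]/[HA]) = 4.20 + log(0.006693/0.001904) = 4.20 + (+0.55) = 4.75.

4.75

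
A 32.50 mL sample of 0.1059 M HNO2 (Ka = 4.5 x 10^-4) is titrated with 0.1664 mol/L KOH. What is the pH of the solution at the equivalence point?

8.08

n(HNO2) = 0.1059 x 0.03250 = 0.003442 mol; V(KOH) at equivalence = 0.003442/0.1664 = 0.02068 L.
At equivalence all the acid is converted to NO2-; total volume = 0.03250 + 0.02068 = 0.05318 L, so [NO2-] = 0.003442/0.05318 = 0.06471 M.
Kb = Kw/Ka = 1.0e-14 / 4.5 x 10^-4 = 2.22e-11.
[OH^-] = sqrt(Kb x [NO2-]) = sqrt(2.22e-11 x 0.06471) = 1.20e-6 M.
pOH = 5.92, so pH = 14.00 - 5.92 = 8.08.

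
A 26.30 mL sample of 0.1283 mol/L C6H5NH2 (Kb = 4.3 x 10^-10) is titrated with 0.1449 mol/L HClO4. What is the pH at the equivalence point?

n(C6H5NH2) = 0.1283 x 0.02630 = 0.003374 mol; V(HClO4) at equivalence = 0.003374/0.1449 = 0.02329 L.
At equivalence the base is fully converted to C6H5NH3+; total volume = 0.04959 L, so [C6H5NH3+] = 0.003374/0.04959 = 0.06805 M.
Ka(C6H5NH3+) = Kw/Kb = 1.0e-14 / 4.3 x 10^-10 = 2.33e-5.
[H^+] = sqrt(Ka x [C6H5NH3+]) = sqrt(2.33e-5 x 0.06805) = 0.00126 M.
pH = -log(0.00126) = 2.90.

2.90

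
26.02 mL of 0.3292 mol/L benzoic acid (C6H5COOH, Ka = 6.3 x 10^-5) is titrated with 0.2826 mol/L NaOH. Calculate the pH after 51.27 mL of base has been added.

n(acid) = 0.3292 x 0.02602 = 0.008566 mol; n(NaOH) added = 0.2826 x 0.05127 = 0.01449 mol.
Base is in excess by 0.01449 - 0.008566 = 0.005923 mol in a total volume of 0.07729 L.
[OH^-] = 0.005923/0.07729 = 0.07663 M, so pOH = 1.12 and pH = 14.00 - 1.12 = 12.88.

12.88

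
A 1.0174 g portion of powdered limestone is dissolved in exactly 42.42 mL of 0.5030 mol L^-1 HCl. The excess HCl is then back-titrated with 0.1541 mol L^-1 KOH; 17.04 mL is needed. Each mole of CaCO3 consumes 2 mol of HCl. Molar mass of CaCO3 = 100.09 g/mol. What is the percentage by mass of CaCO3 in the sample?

Total n(HCl) added = 0.5030 x 0.04242 = 0.02134 mol.
n(KOH) used = 0.1541 x 0.01704 = 0.002626 mol, which equals the excess n(HCl).
So n(HCl) consumed by the sample = 0.02134 - 0.002626 = 0.01871 mol.
n(CaCO3) = 0.01871 / 2 = 0.009356 mol.
mass CaCO3 = 0.009356 x 100.09 = 0.9364 g, so %CaCO3 = 0.9364/1.0174 x 100 = 92.0%.

92.0%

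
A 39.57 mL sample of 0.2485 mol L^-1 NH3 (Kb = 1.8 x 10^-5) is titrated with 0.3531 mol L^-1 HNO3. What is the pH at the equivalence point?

5.05

n(NH3) = 0.2485 x 0.03957 = 0.009833 mol; V(HNO3) at equivalence = 0.009833/0.3531 = 0.02785 L.
At equivalence the base is fully converted to NH4+; total volume = 0.06742 L, so [NH4+] = 0.009833/0.06742 = 0.1459 M.
Ka(NH4+) = Kw/Kb = 1.0e-14 / 1.8 x 10^-5 = 5.56e-10.
[H^+] = sqrt(Ka x [NH4+]) = sqrt(5.56e-10 x 0.1459) = 9.00e-6 M.
pH = -log(9.00e-6) = 5.05.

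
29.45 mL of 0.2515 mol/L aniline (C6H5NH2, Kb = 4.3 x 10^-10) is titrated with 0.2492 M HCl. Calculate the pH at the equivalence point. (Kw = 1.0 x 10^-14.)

2.77

n(C6H5NH2) = 0.2515 x 0.02945 = 0.007407 mol; V(HCl) at equivalence = 0.007407/0.2492 = 0.02972 L.
At equivalence the base is fully converted to C6H5NH3+; total volume = 0.05917 L, so [C6H5NH3+] = 0.007407/0.05917 = 0.1252 M.
Ka(C6H5NH3+) = Kw/Kb = 1.0e-14 / 4.3 x 10^-10 = 2.33e-5.
[H^+] = sqrt(Ka x [C6H5NH3+]) = sqrt(2.33e-5 x 0.1252) = 0.00171 M.
pH = -log(0.00171) = 2.77.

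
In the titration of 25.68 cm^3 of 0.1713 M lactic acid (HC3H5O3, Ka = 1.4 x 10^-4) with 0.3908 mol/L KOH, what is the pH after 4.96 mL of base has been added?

Initial n(HC3H5O3) = 0.1713 x 0.02568 = 0.004399 mol.
n(KOH) added = 0.3908 x 0.004960 = 0.001938 mol, converting that many moles of HC3H5O3 to C3H5O3-.
Remaining n(HC3H5O3) = 0.002461 mol; n(C3H5O3-) = 0.001938 mol.
By Henderson-Hasselbalch, pH = pKa + log([A^-]/[HA]) = 3.85 + log(0.001938/0.002461) = 3.85 + (-0.10) = 3.75.

3.75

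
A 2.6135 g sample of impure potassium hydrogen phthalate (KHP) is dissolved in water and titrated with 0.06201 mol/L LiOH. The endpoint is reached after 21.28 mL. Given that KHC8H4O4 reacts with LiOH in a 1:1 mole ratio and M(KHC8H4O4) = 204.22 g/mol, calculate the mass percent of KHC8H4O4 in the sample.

10.3%

n(LiOH) = 0.06201 x 0.02128 = 0.001320 mol.
n(KHC8H4O4) = 0.001320 / 1 = 0.001320 mol.
mass of KHC8H4O4 = 0.001320 x 204.22 = 0.2695 g.
% purity = 0.2695 / 2.6135 x 100 = 10.3%.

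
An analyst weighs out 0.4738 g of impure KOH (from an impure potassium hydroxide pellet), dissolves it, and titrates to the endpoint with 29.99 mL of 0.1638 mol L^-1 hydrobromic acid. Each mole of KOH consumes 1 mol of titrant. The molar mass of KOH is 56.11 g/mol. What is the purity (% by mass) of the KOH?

n(HBr) = 0.1638 x 0.02999 = 0.004912 mol.
n(KOH) = 0.004912 / 1 = 0.004912 mol.
mass of KOH = 0.004912 x 56.11 = 0.2756 g.
% purity = 0.2756 / 0.4738 x 100 = 58.2%.

58.2%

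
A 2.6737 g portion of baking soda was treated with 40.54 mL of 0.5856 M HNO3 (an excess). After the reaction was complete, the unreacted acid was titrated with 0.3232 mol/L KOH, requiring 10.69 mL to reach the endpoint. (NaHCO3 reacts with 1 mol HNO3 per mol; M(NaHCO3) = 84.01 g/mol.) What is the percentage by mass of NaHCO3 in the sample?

63.7%

Total n(HNO3) added = 0.5856 x 0.04054 = 0.02374 mol.
n(KOH) used = 0.3232 x 0.01069 = 0.003455 mol, which equals the excess n(HNO3).
So n(HNO3) consumed by the sample = 0.02374 - 0.003455 = 0.02029 mol.
n(NaHCO3) = 0.02029 / 1 = 0.02029 mol.
mass NaHCO3 = 0.02029 x 84.01 = 1.704 g, so %NaHCO3 = 1.704/2.6737 x 100 = 63.7%.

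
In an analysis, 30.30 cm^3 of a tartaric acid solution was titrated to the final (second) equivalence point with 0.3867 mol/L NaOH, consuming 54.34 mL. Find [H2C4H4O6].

0.347 M

n(NaOH) = 0.3867 x 0.05434 = 0.02101 mol.
At the final (second) equivalence point, 2 mol OH^- react per mol H2C4H4O6, so n(H2C4H4O6) = 0.02101 / 2 = 0.01051 mol.
[H2C4H4O6] = 0.01051 / 0.03030 L = 0.347 M.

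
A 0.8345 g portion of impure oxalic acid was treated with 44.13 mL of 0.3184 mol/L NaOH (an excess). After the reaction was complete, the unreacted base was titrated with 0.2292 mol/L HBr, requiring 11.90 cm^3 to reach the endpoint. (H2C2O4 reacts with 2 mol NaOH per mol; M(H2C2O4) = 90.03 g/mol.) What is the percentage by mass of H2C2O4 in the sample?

Total n(NaOH) added = 0.3184 x 0.04413 = 0.01405 mol.
n(HBr) used = 0.2292 x 0.01190 = 0.002727 mol, which equals the excess n(NaOH).
So n(NaOH) consumed by the sample = 0.01405 - 0.002727 = 0.01132 mol.
n(H2C2O4) = 0.01132 / 2 = 0.005662 mol.
mass H2C2O4 = 0.005662 x 90.03 = 0.5097 g, so %H2C2O4 = 0.5097/0.8345 x 100 = 61.1%.

61.1%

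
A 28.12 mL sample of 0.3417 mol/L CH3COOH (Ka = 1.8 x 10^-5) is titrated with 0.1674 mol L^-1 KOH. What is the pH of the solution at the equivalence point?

8.90

n(CH3COOH) = 0.3417 x 0.02812 = 0.009609 mol; V(KOH) at equivalence = 0.009609/0.1674 = 0.05740 L.
At equivalence all the acid is converted to CH3COO-; total volume = 0.02812 + 0.05740 = 0.08552 L, so [CH3COO-] = 0.009609/0.08552 = 0.1124 M.
Kb = Kw/Ka = 1.0e-14 / 1.8 x 10^-5 = 5.56e-10.
[OH^-] = sqrt(Kb x [CH3COO-]) = sqrt(5.56e-10 x 0.1124) = 7.90e-6 M.
pOH = 5.10, so pH = 14.00 - 5.10 = 8.90.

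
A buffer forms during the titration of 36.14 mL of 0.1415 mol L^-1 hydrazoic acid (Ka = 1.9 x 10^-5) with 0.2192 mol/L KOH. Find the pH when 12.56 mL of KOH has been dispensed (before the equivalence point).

4.79

Initial n(HN3) = 0.1415 x 0.03614 = 0.005114 mol.
n(KOH) added = 0.2192 x 0.01256 = 0.002753 mol, converting that many moles of HN3 to N3-.
Remaining n(HN3) = 0.002361 mol; n(N3-) = 0.002753 mol.
By Henderson-Hasselbalch, pH = pKa + log([A^-]/[HA]) = 4.72 + log(0.002753/0.002361) = 4.72 + (+0.07) = 4.79.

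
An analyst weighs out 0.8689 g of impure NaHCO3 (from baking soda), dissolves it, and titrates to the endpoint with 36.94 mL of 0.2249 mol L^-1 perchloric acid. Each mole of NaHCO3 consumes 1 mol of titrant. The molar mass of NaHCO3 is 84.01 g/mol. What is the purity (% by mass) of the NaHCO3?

n(HClO4) = 0.2249 x 0.03694 = 0.008308 mol.
n(NaHCO3) = 0.008308 / 1 = 0.008308 mol.
mass of NaHCO3 = 0.008308 x 84.01 = 0.6979 g.
% purity = 0.6979 / 0.8689 x 100 = 80.3%.

80.3%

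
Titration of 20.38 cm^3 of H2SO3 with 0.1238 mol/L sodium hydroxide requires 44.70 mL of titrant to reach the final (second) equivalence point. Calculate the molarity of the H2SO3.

0.136 M

n(NaOH) = 0.1238 x 0.04470 = 0.005534 mol.
At the final (second) equivalence point, 2 mol OH^- react per mol H2SO3, so n(H2SO3) = 0.005534 / 2 = 0.002767 mol.
[H2SO3] = 0.002767 / 0.02038 L = 0.136 M.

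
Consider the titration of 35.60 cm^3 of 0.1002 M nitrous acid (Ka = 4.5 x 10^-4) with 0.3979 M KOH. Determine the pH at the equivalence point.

n(HNO2) = 0.1002 x 0.03560 = 0.003567 mol; V(KOH) at equivalence = 0.003567/0.3979 = 0.008965 L.
At equivalence all the acid is converted to NO2-; total volume = 0.03560 + 0.008965 = 0.04456 L, so [NO2-] = 0.003567/0.04456 = 0.08004 M.
Kb = Kw/Ka = 1.0e-14 / 4.5 x 10^-4 = 2.22e-11.
[OH^-] = sqrt(Kb x [NO2-]) = sqrt(2.22e-11 x 0.08004) = 1.33e-6 M.
pOH = 5.87, so pH = 14.00 - 5.87 = 8.13.

8.13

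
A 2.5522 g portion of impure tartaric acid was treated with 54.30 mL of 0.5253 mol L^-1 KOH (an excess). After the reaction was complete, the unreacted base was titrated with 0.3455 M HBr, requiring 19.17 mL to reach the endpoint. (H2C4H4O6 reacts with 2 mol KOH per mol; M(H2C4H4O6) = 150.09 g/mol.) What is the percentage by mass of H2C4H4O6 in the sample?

64.4%

Total n(KOH) added = 0.5253 x 0.05430 = 0.02852 mol.
n(HBr) used = 0.3455 x 0.01917 = 0.006623 mol, which equals the excess n(KOH).
So n(KOH) consumed by the sample = 0.02852 - 0.006623 = 0.02190 mol.
n(H2C4H4O6) = 0.02190 / 2 = 0.01095 mol.
mass H2C4H4O6 = 0.01095 x 150.09 = 1.644 g, so %H2C4H4O6 = 1.644/2.5522 x 100 = 64.4%.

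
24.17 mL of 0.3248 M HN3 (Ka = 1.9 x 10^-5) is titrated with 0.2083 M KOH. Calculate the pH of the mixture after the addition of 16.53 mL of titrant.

Initial n(HN3) = 0.3248 x 0.02417 = 0.007850 mol.
n(KOH) added = 0.2083 x 0.01653 = 0.003443 mol, converting that many moles of HN3 to N3-.
Remaining n(HN3) = 0.004407 mol; n(N3-) = 0.003443 mol.
By Henderson-Hasselbalch, pH = pKa + log([A^-]/[HA]) = 4.72 + log(0.003443/0.004407) = 4.72 + (-0.11) = 4.61.

4.61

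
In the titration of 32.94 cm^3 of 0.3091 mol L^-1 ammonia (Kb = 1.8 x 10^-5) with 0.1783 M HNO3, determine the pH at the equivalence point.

5.10

n(NH3) = 0.3091 x 0.03294 = 0.01018 mol; V(HNO3) at equivalence = 0.01018/0.1783 = 0.05710 L.
At equivalence the base is fully converted to NH4+; total volume = 0.09004 L, so [NH4+] = 0.01018/0.09004 = 0.1131 M.
Ka(NH4+) = Kw/Kb = 1.0e-14 / 1.8 x 10^-5 = 5.56e-10.
[H^+] = sqrt(Ka x [NH4+]) = sqrt(5.56e-10 x 0.1131) = 7.93e-6 M.
pH = -log(7.93e-6) = 5.10.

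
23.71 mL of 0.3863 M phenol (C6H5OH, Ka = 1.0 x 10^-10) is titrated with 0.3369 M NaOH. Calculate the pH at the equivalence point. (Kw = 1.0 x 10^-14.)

n(C6H5OH) = 0.3863 x 0.02371 = 0.009159 mol; V(NaOH) at equivalence = 0.009159/0.3369 = 0.02719 L.
At equivalence all the acid is converted to C6H5O-; total volume = 0.02371 + 0.02719 = 0.05090 L, so [C6H5O-] = 0.009159/0.05090 = 0.1800 M.
Kb = Kw/Ka = 1.0e-14 / 1.0 x 10^-10 = 0.000100.
[OH^-] = sqrt(Kb x [C6H5O-]) = sqrt(0.000100 x 0.1800) = 0.00424 M.
pOH = 2.37, so pH = 14.00 - 2.37 = 11.63.

11.63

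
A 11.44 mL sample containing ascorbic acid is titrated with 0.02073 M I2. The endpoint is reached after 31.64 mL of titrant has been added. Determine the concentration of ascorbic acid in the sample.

n(I2) = 0.02073 x 0.03164 = 0.0006559 mol.
From the balanced equation, 1 mol I2 reacts with 1 mol ascorbic acid, so n(ascorbic acid) = 0.0006559 x 1/1 = 0.0006559 mol.
[ascorbic acid] = 0.0006559 / 0.01144 L = 0.0573 M.

0.0573 M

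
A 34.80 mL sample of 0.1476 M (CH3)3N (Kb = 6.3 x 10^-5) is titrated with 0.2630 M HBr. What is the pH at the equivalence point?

5.41

n((CH3)3N) = 0.1476 x 0.03480 = 0.005136 mol; V(HBr) at equivalence = 0.005136/0.2630 = 0.01953 L.
At equivalence the base is fully converted to (CH3)3NH+; total volume = 0.05433 L, so [(CH3)3NH+] = 0.005136/0.05433 = 0.09454 M.
Ka((CH3)3NH+) = Kw/Kb = 1.0e-14 / 6.3 x 10^-5 = 1.59e-10.
[H^+] = sqrt(Ka x [(CH3)3NH+]) = sqrt(1.59e-10 x 0.09454) = 3.87e-6 M.
pH = -log(3.87e-6) = 5.41.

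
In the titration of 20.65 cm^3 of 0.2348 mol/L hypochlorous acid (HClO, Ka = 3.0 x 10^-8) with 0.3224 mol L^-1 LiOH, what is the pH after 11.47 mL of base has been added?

8.03

Initial n(HClO) = 0.2348 x 0.02065 = 0.004849 mol.
n(LiOH) added = 0.3224 x 0.01147 = 0.003698 mol, converting that many moles of HClO to ClO-.
Remaining n(HClO) = 0.001151 mol; n(ClO-) = 0.003698 mol.
By Henderson-Hasselbalch, pH = pKa + log([A^-]/[HA]) = 7.52 + log(0.003698/0.001151) = 7.52 + (+0.51) = 8.03.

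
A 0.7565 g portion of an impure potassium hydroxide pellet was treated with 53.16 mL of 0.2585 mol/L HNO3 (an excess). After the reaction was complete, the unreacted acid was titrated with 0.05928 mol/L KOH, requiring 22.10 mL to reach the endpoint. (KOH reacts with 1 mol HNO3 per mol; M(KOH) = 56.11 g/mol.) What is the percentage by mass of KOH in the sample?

Total n(HNO3) added = 0.2585 x 0.05316 = 0.01374 mol.
n(KOH) used = 0.05928 x 0.02210 = 0.001310 mol, which equals the excess n(HNO3).
So n(HNO3) consumed by the sample = 0.01374 - 0.001310 = 0.01243 mol.
n(KOH) = 0.01243 / 1 = 0.01243 mol.
mass KOH = 0.01243 x 56.11 = 0.6975 g, so %KOH = 0.6975/0.7565 x 100 = 92.2%.

92.2%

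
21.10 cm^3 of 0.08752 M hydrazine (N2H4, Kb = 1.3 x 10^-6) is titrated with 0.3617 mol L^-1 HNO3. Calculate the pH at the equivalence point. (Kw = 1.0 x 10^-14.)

4.63

n(N2H4) = 0.08752 x 0.02110 = 0.001847 mol; V(HNO3) at equivalence = 0.001847/0.3617 = 0.005106 L.
At equivalence the base is fully converted to N2H5+; total volume = 0.02621 L, so [N2H5+] = 0.001847/0.02621 = 0.07047 M.
Ka(N2H5+) = Kw/Kb = 1.0e-14 / 1.3 x 10^-6 = 7.69e-9.
[H^+] = sqrt(Ka x [N2H5+]) = sqrt(7.69e-9 x 0.07047) = 2.33e-5 M.
pH = -log(2.33e-5) = 4.63.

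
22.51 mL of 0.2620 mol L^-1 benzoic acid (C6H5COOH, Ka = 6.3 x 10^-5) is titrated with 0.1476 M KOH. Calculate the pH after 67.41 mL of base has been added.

12.65

n(acid) = 0.2620 x 0.02251 = 0.005898 mol; n(KOH) added = 0.1476 x 0.06741 = 0.009950 mol.
Base is in excess by 0.009950 - 0.005898 = 0.004052 mol in a total volume of 0.08992 L.
[OH^-] = 0.004052/0.08992 = 0.04506 M, so pOH = 1.35 and pH = 14.00 - 1.35 = 12.65.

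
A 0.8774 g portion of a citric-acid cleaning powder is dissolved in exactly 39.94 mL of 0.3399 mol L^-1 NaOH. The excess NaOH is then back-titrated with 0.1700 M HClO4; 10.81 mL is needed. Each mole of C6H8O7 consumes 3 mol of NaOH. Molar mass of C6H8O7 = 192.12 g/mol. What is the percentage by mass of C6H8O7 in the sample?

85.7%

Total n(NaOH) added = 0.3399 x 0.03994 = 0.01358 mol.
n(HClO4) used = 0.1700 x 0.01081 = 0.001838 mol, which equals the excess n(NaOH).
So n(NaOH) consumed by the sample = 0.01358 - 0.001838 = 0.01174 mol.
n(C6H8O7) = 0.01174 / 3 = 0.003913 mol.
mass C6H8O7 = 0.003913 x 192.12 = 0.7517 g, so %C6H8O7 = 0.7517/0.8774 x 100 = 85.7%.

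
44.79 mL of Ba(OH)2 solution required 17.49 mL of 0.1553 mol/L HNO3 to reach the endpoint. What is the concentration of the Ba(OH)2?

0.0303 M

n(HNO3) delivered = 0.1553 x 0.01749 = 0.002716 mol.
The reaction is 1 Ba(OH)2 + 2 HNO3, so n(Ba(OH)2) = 0.002716 x 1/2 = 0.001358 mol.
[Ba(OH)2] = 0.001358 mol / 0.04479 L = 0.0303 M.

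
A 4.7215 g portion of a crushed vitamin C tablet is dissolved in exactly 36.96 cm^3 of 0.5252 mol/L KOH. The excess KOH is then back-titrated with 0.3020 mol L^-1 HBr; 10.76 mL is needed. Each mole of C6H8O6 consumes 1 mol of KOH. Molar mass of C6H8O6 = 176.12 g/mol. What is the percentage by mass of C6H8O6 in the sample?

Total n(KOH) added = 0.5252 x 0.03696 = 0.01941 mol.
n(HBr) used = 0.3020 x 0.01076 = 0.003250 mol, which equals the excess n(KOH).
So n(KOH) consumed by the sample = 0.01941 - 0.003250 = 0.01616 mol.
n(C6H8O6) = 0.01616 / 1 = 0.01616 mol.
mass C6H8O6 = 0.01616 x 176.12 = 2.846 g, so %C6H8O6 = 2.846/4.7215 x 100 = 60.3%.

60.3%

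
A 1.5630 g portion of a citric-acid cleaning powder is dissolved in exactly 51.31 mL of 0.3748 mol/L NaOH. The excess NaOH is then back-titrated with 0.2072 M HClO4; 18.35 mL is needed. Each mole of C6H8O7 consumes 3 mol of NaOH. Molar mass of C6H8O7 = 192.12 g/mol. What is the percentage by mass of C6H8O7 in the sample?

Total n(NaOH) added = 0.3748 x 0.05131 = 0.01923 mol.
n(HClO4) used = 0.2072 x 0.01835 = 0.003802 mol, which equals the excess n(NaOH).
So n(NaOH) consumed by the sample = 0.01923 - 0.003802 = 0.01543 mol.
n(C6H8O7) = 0.01543 / 3 = 0.005143 mol.
mass C6H8O7 = 0.005143 x 192.12 = 0.9881 g, so %C6H8O7 = 0.9881/1.5630 x 100 = 63.2%.

63.2%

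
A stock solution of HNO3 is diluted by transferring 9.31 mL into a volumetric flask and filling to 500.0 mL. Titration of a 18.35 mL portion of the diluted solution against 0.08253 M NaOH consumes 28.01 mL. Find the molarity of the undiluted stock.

n(NaOH) = 0.08253 x 0.02801 = 0.002312 mol.
n(HNO3) in the aliquot = 0.002312 mol.
[diluted HNO3] = 0.002312 / 0.01835 = 0.1260 M.
Dilution factor = 500.0/9.310 = 53.71, so [stock] = 0.1260 x 53.71 = 6.77 M.

6.77 M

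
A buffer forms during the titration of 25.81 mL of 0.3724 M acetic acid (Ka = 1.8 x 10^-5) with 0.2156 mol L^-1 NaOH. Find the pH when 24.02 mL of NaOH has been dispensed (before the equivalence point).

4.81

Initial n(CH3COOH) = 0.3724 x 0.02581 = 0.009612 mol.
n(NaOH) added = 0.2156 x 0.02402 = 0.005179 mol, converting that many moles of CH3COOH to CH3COO-.
Remaining n(CH3COOH) = 0.004433 mol; n(CH3COO-) = 0.005179 mol.
By Henderson-Hasselbalch, pH = pKa + log([A^-]/[HA]) = 4.74 + log(0.005179/0.004433) = 4.74 + (+0.07) = 4.81.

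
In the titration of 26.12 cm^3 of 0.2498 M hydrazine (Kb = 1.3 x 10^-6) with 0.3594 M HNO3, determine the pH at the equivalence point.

n(N2H4) = 0.2498 x 0.02612 = 0.006525 mol; V(HNO3) at equivalence = 0.006525/0.3594 = 0.01815 L.
At equivalence the base is fully converted to N2H5+; total volume = 0.04427 L, so [N2H5+] = 0.006525/0.04427 = 0.1474 M.
Ka(N2H5+) = Kw/Kb = 1.0e-14 / 1.3 x 10^-6 = 7.69e-9.
[H^+] = sqrt(Ka x [N2H5+]) = sqrt(7.69e-9 x 0.1474) = 3.37e-5 M.
pH = -log(3.37e-5) = 4.47.

4.47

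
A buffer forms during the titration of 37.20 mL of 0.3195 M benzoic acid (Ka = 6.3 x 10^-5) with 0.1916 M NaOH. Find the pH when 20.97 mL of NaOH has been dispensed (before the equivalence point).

Initial n(C6H5COOH) = 0.3195 x 0.03720 = 0.01189 mol.
n(NaOH) added = 0.1916 x 0.02097 = 0.004018 mol, converting that many moles of C6H5COOH to C6H5COO-.
Remaining n(C6H5COOH) = 0.007868 mol; n(C6H5COO-) = 0.004018 mol.
By Henderson-Hasselbalch, pH = pKa + log([A^-]/[HA]) = 4.20 + log(0.004018/0.007868) = 4.20 + (-0.29) = 3.91.

3.91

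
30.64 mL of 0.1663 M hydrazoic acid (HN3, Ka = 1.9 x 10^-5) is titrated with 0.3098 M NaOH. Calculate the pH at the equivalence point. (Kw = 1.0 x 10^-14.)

8.88

n(HN3) = 0.1663 x 0.03064 = 0.005095 mol; V(NaOH) at equivalence = 0.005095/0.3098 = 0.01645 L.
At equivalence all the acid is converted to N3-; total volume = 0.03064 + 0.01645 = 0.04709 L, so [N3-] = 0.005095/0.04709 = 0.1082 M.
Kb = Kw/Ka = 1.0e-14 / 1.9 x 10^-5 = 5.26e-10.
[OH^-] = sqrt(Kb x [N3-]) = sqrt(5.26e-10 x 0.1082) = 7.55e-6 M.
pOH = 5.12, so pH = 14.00 - 5.12 = 8.88.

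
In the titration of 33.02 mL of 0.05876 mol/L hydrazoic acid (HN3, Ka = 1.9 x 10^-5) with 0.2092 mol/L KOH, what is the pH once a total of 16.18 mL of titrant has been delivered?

12.47

n(acid) = 0.05876 x 0.03302 = 0.001940 mol; n(KOH) added = 0.2092 x 0.01618 = 0.003385 mol.
Base is in excess by 0.003385 - 0.001940 = 0.001445 mol in a total volume of 0.04920 L.
[OH^-] = 0.001445/0.04920 = 0.02936 M, so pOH = 1.53 and pH = 14.00 - 1.53 = 12.47.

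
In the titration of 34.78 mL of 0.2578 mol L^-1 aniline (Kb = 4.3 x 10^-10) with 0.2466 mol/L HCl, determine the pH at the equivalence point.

n(C6H5NH2) = 0.2578 x 0.03478 = 0.008966 mol; V(HCl) at equivalence = 0.008966/0.2466 = 0.03636 L.
At equivalence the base is fully converted to C6H5NH3+; total volume = 0.07114 L, so [C6H5NH3+] = 0.008966/0.07114 = 0.1260 M.
Ka(C6H5NH3+) = Kw/Kb = 1.0e-14 / 4.3 x 10^-10 = 2.33e-5.
[H^+] = sqrt(Ka x [C6H5NH3+]) = sqrt(2.33e-5 x 0.1260) = 0.00171 M.
pH = -log(0.00171) = 2.77.

2.77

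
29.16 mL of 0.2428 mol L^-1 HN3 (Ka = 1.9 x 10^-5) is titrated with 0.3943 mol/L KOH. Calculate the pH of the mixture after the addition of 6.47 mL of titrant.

Initial n(HN3) = 0.2428 x 0.02916 = 0.007080 mol.
n(KOH) added = 0.3943 x 0.006470 = 0.002551 mol, converting that many moles of HN3 to N3-.
Remaining n(HN3) = 0.004529 mol; n(N3-) = 0.002551 mol.
By Henderson-Hasselbalch, pH = pKa + log([A^-]/[HA]) = 4.72 + log(0.002551/0.004529) = 4.72 + (-0.25) = 4.47.

4.47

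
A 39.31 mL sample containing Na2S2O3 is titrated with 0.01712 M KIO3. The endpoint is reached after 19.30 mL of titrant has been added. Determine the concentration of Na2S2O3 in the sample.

n(KIO3) = 0.01712 x 0.01930 = 0.0003304 mol.
From the balanced equation, 1 mol KIO3 reacts with 6 mol Na2S2O3, so n(Na2S2O3) = 0.0003304 x 6/1 = 0.001982 mol.
[Na2S2O3] = 0.001982 / 0.03931 L = 0.0504 M.

0.0504 M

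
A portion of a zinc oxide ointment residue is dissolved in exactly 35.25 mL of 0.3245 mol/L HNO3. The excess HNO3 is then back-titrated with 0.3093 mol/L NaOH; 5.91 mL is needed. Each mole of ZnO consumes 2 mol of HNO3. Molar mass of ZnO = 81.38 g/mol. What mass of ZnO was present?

0.391 g

Total n(HNO3) added = 0.3245 x 0.03525 = 0.01144 mol.
n(NaOH) used = 0.3093 x 0.005910 = 0.001828 mol, which equals the excess n(HNO3).
So n(HNO3) consumed by the sample = 0.01144 - 0.001828 = 0.009611 mol.
n(ZnO) = 0.009611 / 2 = 0.004805 mol.
mass = 0.004805 mol x 81.38 g/mol = 0.391 g.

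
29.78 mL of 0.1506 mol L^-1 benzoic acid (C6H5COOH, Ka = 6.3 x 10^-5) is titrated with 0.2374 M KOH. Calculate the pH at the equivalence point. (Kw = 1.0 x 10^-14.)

n(C6H5COOH) = 0.1506 x 0.02978 = 0.004485 mol; V(KOH) at equivalence = 0.004485/0.2374 = 0.01889 L.
At equivalence all the acid is converted to C6H5COO-; total volume = 0.02978 + 0.01889 = 0.04867 L, so [C6H5COO-] = 0.004485/0.04867 = 0.09215 M.
Kb = Kw/Ka = 1.0e-14 / 6.3 x 10^-5 = 1.59e-10.
[OH^-] = sqrt(Kb x [C6H5COO-]) = sqrt(1.59e-10 x 0.09215) = 3.82e-6 M.
pOH = 5.42, so pH = 14.00 - 5.42 = 8.58.

8.58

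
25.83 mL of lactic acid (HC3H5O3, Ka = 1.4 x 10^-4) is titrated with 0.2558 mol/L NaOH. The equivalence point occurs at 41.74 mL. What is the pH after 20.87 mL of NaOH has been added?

20.87 mL is exactly half the equivalence volume (41.74/2), i.e. the half-equivalence point.
There, n(HA) = n(A^-), so pH = pKa = -log(1.4 x 10^-4) = 3.85.

3.85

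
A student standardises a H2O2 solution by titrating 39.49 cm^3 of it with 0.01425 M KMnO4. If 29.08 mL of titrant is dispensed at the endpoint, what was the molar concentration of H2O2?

n(KMnO4) = 0.01425 x 0.02908 = 0.0004144 mol.
From the balanced equation, 2 mol KMnO4 reacts with 5 mol H2O2, so n(H2O2) = 0.0004144 x 5/2 = 0.001036 mol.
[H2O2] = 0.001036 / 0.03949 L = 0.0262 M.

0.0262 M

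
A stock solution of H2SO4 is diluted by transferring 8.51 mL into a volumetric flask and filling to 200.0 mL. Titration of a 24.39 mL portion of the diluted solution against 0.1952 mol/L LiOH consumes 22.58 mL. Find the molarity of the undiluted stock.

n(LiOH) = 0.1952 x 0.02258 = 0.004408 mol.
n(H2SO4) in the aliquot = 0.004408 x 1/2 = 0.002204 mol.
[diluted H2SO4] = 0.002204 / 0.02439 = 0.09036 M.
Dilution factor = 200.0/8.510 = 23.50, so [stock] = 0.09036 x 23.50 = 2.12 M.

2.12 M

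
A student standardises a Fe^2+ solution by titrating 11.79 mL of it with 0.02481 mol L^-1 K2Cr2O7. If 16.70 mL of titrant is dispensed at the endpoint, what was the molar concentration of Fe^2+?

n(K2Cr2O7) = 0.02481 x 0.01670 = 0.0004143 mol.
From the balanced equation, 1 mol K2Cr2O7 reacts with 6 mol Fe^2+, so n(Fe^2+) = 0.0004143 x 6/1 = 0.002486 mol.
[Fe^2+] = 0.002486 / 0.01179 L = 0.211 M.

0.211 M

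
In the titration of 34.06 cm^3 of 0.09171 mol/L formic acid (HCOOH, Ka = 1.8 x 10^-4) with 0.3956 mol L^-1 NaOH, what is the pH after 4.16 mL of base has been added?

Initial n(HCOOH) = 0.09171 x 0.03406 = 0.003124 mol.
n(NaOH) added = 0.3956 x 0.004160 = 0.001646 mol, converting that many moles of HCOOH to HCOO-.
Remaining n(HCOOH) = 0.001478 mol; n(HCOO-) = 0.001646 mol.
By Henderson-Hasselbalch, pH = pKa + log([A^-]/[HA]) = 3.74 + log(0.001646/0.001478) = 3.74 + (+0.05) = 3.79.

3.79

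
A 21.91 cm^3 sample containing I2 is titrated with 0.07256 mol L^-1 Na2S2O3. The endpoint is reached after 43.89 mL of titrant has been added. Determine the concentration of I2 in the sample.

0.0727 M

n(Na2S2O3) = 0.07256 x 0.04389 = 0.003185 mol.
From the balanced equation, 2 mol Na2S2O3 reacts with 1 mol I2, so n(I2) = 0.003185 x 1/2 = 0.001592 mol.
[I2] = 0.001592 / 0.02191 L = 0.0727 M.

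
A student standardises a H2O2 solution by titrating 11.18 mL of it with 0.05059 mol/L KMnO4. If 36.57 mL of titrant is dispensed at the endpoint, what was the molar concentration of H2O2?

0.414 M

n(KMnO4) = 0.05059 x 0.03657 = 0.001850 mol.
From the balanced equation, 2 mol KMnO4 reacts with 5 mol H2O2, so n(H2O2) = 0.001850 x 5/2 = 0.004625 mol.
[H2O2] = 0.004625 / 0.01118 L = 0.414 M.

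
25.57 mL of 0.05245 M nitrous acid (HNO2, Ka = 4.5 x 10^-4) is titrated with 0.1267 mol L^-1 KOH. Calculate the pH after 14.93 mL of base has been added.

12.13

n(acid) = 0.05245 x 0.02557 = 0.001341 mol; n(KOH) added = 0.1267 x 0.01493 = 0.001892 mol.
Base is in excess by 0.001892 - 0.001341 = 0.0005505 mol in a total volume of 0.04050 L.
[OH^-] = 0.0005505/0.04050 = 0.01359 M, so pOH = 1.87 and pH = 14.00 - 1.87 = 12.13.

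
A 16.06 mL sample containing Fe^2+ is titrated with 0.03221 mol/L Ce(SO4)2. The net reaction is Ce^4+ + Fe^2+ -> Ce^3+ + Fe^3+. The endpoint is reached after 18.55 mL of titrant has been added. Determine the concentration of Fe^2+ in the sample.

n(Ce(SO4)2) = 0.03221 x 0.01855 = 0.0005975 mol.
From the balanced equation, 1 mol Ce(SO4)2 reacts with 1 mol Fe^2+, so n(Fe^2+) = 0.0005975 x 1/1 = 0.0005975 mol.
[Fe^2+] = 0.0005975 / 0.01606 L = 0.0372 M.

0.0372 M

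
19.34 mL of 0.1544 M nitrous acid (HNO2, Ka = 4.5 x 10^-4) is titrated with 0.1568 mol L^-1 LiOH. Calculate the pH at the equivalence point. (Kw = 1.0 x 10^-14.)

8.12

n(HNO2) = 0.1544 x 0.01934 = 0.002986 mol; V(LiOH) at equivalence = 0.002986/0.1568 = 0.01904 L.
At equivalence all the acid is converted to NO2-; total volume = 0.01934 + 0.01904 = 0.03838 L, so [NO2-] = 0.002986/0.03838 = 0.07780 M.
Kb = Kw/Ka = 1.0e-14 / 4.5 x 10^-4 = 2.22e-11.
[OH^-] = sqrt(Kb x [NO2-]) = sqrt(2.22e-11 x 0.07780) = 1.31e-6 M.
pOH = 5.88, so pH = 14.00 - 5.88 = 8.12.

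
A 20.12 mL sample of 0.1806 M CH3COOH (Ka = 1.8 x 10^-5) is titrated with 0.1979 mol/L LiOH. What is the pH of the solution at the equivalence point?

8.86

n(CH3COOH) = 0.1806 x 0.02012 = 0.003634 mol; V(LiOH) at equivalence = 0.003634/0.1979 = 0.01836 L.
At equivalence all the acid is converted to CH3COO-; total volume = 0.02012 + 0.01836 = 0.03848 L, so [CH3COO-] = 0.003634/0.03848 = 0.09443 M.
Kb = Kw/Ka = 1.0e-14 / 1.8 x 10^-5 = 5.56e-10.
[OH^-] = sqrt(Kb x [CH3COO-]) = sqrt(5.56e-10 x 0.09443) = 7.24e-6 M.
pOH = 5.14, so pH = 14.00 - 5.14 = 8.86.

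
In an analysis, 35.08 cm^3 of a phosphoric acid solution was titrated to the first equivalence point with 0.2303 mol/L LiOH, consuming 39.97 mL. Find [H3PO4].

n(LiOH) = 0.2303 x 0.03997 = 0.009205 mol.
At the first equivalence point, 1 mol OH^- react per mol H3PO4, so n(H3PO4) = 0.009205 / 1 = 0.009205 mol.
[H3PO4] = 0.009205 / 0.03508 L = 0.262 M.

0.262 M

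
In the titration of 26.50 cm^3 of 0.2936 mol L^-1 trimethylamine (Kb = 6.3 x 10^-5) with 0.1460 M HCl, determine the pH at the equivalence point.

n((CH3)3N) = 0.2936 x 0.02650 = 0.007780 mol; V(HCl) at equivalence = 0.007780/0.1460 = 0.05329 L.
At equivalence the base is fully converted to (CH3)3NH+; total volume = 0.07979 L, so [(CH3)3NH+] = 0.007780/0.07979 = 0.09751 M.
Ka((CH3)3NH+) = Kw/Kb = 1.0e-14 / 6.3 x 10^-5 = 1.59e-10.
[H^+] = sqrt(Ka x [(CH3)3NH+]) = sqrt(1.59e-10 x 0.09751) = 3.93e-6 M.
pH = -log(3.93e-6) = 5.41.

5.41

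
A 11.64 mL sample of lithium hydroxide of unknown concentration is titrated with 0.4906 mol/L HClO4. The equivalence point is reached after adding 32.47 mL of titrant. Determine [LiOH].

1.37 M

n(HClO4) delivered = 0.4906 x 0.03247 = 0.01593 mol.
For a 1:1 reaction, n(LiOH) = 0.01593 mol.
[LiOH] = 0.01593 mol / 0.01164 L = 1.37 M.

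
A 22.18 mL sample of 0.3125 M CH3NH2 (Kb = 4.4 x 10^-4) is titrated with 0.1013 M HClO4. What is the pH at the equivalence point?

n(CH3NH2) = 0.3125 x 0.02218 = 0.006931 mol; V(HClO4) at equivalence = 0.006931/0.1013 = 0.06842 L.
At equivalence the base is fully converted to CH3NH3+; total volume = 0.09060 L, so [CH3NH3+] = 0.006931/0.09060 = 0.07650 M.
Ka(CH3NH3+) = Kw/Kb = 1.0e-14 / 4.4 x 10^-4 = 2.27e-11.
[H^+] = sqrt(Ka x [CH3NH3+]) = sqrt(2.27e-11 x 0.07650) = 1.32e-6 M.
pH = -log(1.32e-6) = 5.88.

5.88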